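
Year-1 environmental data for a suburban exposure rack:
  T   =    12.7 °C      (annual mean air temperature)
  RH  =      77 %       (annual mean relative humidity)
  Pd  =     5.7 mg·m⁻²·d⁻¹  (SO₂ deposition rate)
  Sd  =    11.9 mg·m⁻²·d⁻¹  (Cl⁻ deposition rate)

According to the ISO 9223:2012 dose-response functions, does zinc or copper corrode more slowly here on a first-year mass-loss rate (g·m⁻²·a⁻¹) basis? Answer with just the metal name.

zinc: f(T) = -0.071·(T−10) [T>10 °C] = -0.1917
  SO₂ term: 0.0129·5.7^0.44·exp(0.046·77-0.1917) = 0.791
  Cl⁻ term: 0.0175·11.9^0.57·exp(0.008·77+0.085·12.7) = 0.3912
  r_corr = 0.791 + 0.3912 = 1.182 μm/a
  mass loss = 1.182 μm/a × 7.14 g/cm³ = 8.441 g·m⁻²·a⁻¹
copper: f(T) = -0.080·(T−10) [T>10 °C] = -0.2160
  SO₂ term: 0.0053·5.7^0.26·exp(0.059·77-0.2160) = 0.631
  Cl⁻ term: 0.01025·11.9^0.27·exp(0.036·77+0.049·12.7) = 0.596
  sum: 0.631 + 0.596 → r_corr = 1.227 μm/a
  mass loss = 1.227 μm/a × 8.96 g/cm³ = 10.99 g·m⁻²·a⁻¹
Ordering by g·m⁻²·a⁻¹: copper (11) > zinc (8.44)

zinc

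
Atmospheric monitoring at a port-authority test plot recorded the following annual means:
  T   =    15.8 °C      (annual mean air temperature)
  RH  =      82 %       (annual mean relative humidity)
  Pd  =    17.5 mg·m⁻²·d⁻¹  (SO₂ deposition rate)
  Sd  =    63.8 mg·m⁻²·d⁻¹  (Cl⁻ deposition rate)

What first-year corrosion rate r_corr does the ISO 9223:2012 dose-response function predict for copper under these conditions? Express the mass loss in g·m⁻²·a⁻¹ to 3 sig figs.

copper: temperature factor f = -0.080·(5.8) = -0.4640
  SO₂ term: 0.0053·17.5^0.26·exp(0.059·82-0.4640) = 0.8853
  Sd branch = 0.01025·Sd^0.27·e^(0.036·RH+0.049·T) = 1.307 μm/a
  sum: 0.8853 + 1.307 → r_corr = 2.192 μm/a
Convert to mass loss: 2.192 μm/a × 8.96 g/cm³ = 19.64 g·m⁻²·a⁻¹

r_corr = 19.6 g·m⁻²·a⁻¹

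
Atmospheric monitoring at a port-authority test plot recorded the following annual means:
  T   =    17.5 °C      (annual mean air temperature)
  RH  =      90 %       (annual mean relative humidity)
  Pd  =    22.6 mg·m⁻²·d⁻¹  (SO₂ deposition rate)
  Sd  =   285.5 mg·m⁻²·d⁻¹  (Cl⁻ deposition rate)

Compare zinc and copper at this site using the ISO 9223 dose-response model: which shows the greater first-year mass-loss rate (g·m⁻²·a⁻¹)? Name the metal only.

zinc

zinc: temperature factor f = -0.071·(7.5) = -0.5325
  sulphur-dioxide contribution → 1.875 μm/a
  chloride contribution → 3.994 μm/a
  total first-year rate 5.87 μm/a
  mass loss = 5.87 μm/a × 7.14 g/cm³ = 41.91 g·m⁻²·a⁻¹
copper: f(T) = -0.080·(T−10) [T>10 °C] = -0.6000
  sulphur-dioxide contribution → 1.324 μm/a
  chloride contribution → 2.84 μm/a
  ⇒ r_corr(copper) = 4.164 μm/a
  mass loss = 4.164 μm/a × 8.96 g/cm³ = 37.31 g·m⁻²·a⁻¹
Ordering by g·m⁻²·a⁻¹: zinc (41.9) > copper (37.3)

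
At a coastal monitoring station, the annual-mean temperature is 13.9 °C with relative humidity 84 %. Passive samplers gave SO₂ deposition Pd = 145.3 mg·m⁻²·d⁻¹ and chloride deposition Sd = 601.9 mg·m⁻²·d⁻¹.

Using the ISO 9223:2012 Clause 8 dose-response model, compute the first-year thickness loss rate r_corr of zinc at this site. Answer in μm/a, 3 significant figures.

r_corr = 8.46 μm/a

zinc: f(T) = -0.071·(T−10) [T>10 °C] = -0.2769
  Pd branch = 0.0129·Pd^0.44·e^(0.046·RH+f) = 4.167 μm/a
  Sd branch = 0.0175·Sd^0.57·e^(0.008·RH+0.085·T) = 4.289 μm/a
  sum: 4.167 + 4.289 → r_corr = 8.456 μm/a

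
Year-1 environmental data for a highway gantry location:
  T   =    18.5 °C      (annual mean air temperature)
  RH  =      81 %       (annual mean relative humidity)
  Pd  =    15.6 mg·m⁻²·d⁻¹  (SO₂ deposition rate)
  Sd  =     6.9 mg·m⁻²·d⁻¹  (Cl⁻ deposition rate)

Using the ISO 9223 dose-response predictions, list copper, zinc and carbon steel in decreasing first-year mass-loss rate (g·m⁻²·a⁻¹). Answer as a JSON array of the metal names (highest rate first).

["carbon steel", "copper", "zinc"]

copper: f(T) = -0.080·(T−10) [T>10 °C] = -0.6800
  Pd branch = 0.0053·Pd^0.26·e^(0.059·RH+f) = 0.6526 μm/a
  Sd branch = 0.01025·Sd^0.27·e^(0.036·RH+0.049·T) = 0.7894 μm/a
  sum: 0.6526 + 0.7894 → r_corr = 1.442 μm/a
  mass loss = 1.442 μm/a × 8.96 g/cm³ = 12.92 g·m⁻²·a⁻¹
zinc: f(T) = -0.071·(T−10) [T>10 °C] = -0.6035
  Pd branch = 0.0129·Pd^0.44·e^(0.046·RH+f) = 0.981 μm/a
  Cl⁻ term: 0.0175·6.9^0.57·exp(0.008·81+0.085·18.5) = 0.4848
  r_corr = 0.981 + 0.4848 = 1.466 μm/a
  mass loss = 1.466 μm/a × 7.14 g/cm³ = 10.47 g·m⁻²·a⁻¹
carbon steel: T>10 °C ⇒ hinge -0.054·(18.5−10) = -0.4590
  SO₂ term: 1.77·15.6^0.52·exp(0.02·81-0.4590) = 23.58
  Sd branch = 0.102·Sd^0.62·e^(0.033·RH+0.04·T) = 10.25 μm/a
  sum: 23.58 + 10.25 → r_corr = 33.84 μm/a
  mass loss = 33.84 μm/a × 7.85 g/cm³ = 265.6 g·m⁻²·a⁻¹
Ordering by g·m⁻²·a⁻¹: carbon steel (266) > copper (12.9) > zinc (10.5)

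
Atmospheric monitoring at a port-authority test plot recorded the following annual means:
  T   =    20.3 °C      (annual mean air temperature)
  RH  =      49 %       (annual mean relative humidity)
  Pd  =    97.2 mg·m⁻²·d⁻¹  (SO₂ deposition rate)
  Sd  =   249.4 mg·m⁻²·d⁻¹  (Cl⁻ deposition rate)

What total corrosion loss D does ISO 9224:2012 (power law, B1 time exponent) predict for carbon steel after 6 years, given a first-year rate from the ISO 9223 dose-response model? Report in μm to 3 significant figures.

D(6) = 165 μm

carbon steel: temperature factor f = -0.054·(10.3) = -0.5562
  SO₂ term: 1.77·97.2^0.52·exp(0.02·49-0.5562) = 29.22
  Cl⁻ term: 0.102·249.4^0.62·exp(0.033·49+0.04·20.3) = 35.45
  r_corr = 29.22 + 35.45 = 64.66 μm/a
Power-law: D(6) = r_corr · 6^0.523
  D(6) = 64.66 × 6^0.523 = 64.66 × 2.553 = 165.1 μm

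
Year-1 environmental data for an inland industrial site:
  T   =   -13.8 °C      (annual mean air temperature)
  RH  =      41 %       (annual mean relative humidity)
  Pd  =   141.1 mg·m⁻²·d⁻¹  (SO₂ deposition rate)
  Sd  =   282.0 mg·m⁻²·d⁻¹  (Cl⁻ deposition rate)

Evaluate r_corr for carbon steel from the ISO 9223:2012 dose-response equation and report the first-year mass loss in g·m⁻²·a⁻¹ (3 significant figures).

r_corr = 70.6 g·m⁻²·a⁻¹

carbon steel: f(T) = +0.150·(T−10) [T≤10 °C] = -3.5700
  Pd branch = 1.77·Pd^0.52·e^(0.02·RH+f) = 1.484 μm/a
  Cl⁻ term: 0.102·282.0^0.62·exp(0.033·41+0.04·-13.8) = 7.51
  r_corr = 1.484 + 7.51 = 8.994 μm/a
Convert to mass loss: 8.994 μm/a × 7.85 g/cm³ = 70.6 g·m⁻²·a⁻¹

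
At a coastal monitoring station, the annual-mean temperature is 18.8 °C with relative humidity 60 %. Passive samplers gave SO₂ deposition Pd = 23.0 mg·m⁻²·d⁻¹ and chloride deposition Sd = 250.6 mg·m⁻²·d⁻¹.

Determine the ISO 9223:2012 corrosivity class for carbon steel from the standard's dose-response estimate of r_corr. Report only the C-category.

C4

carbon steel: f(T) = -0.054·(T−10) [T>10 °C] = -0.4752
  Pd branch = 1.77·Pd^0.52·e^(0.02·RH+f) = 18.66 μm/a
  Cl⁻ term: 0.102·250.6^0.62·exp(0.033·60+0.04·18.8) = 48.13
  r_corr = 18.66 + 48.13 = 66.79 μm/a
Category bounds: 50…80 μm/a bracket r_corr ⇒ C4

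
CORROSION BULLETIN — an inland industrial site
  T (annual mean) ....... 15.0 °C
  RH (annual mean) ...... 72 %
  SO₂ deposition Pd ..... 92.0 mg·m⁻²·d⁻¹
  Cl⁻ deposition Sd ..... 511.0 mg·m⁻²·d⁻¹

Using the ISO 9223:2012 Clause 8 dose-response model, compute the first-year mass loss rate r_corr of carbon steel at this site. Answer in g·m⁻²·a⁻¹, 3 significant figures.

carbon steel: T>10 °C ⇒ hinge -0.054·(15.0−10) = -0.2700
  sulphur-dioxide contribution → 59.88 μm/a
  chloride contribution → 95.56 μm/a
  ⇒ r_corr(carbon steel) = 155.4 μm/a
Convert to mass loss: 155.4 μm/a × 7.85 g/cm³ = 1220 g·m⁻²·a⁻¹

r_corr = 1.22e+03 g·m⁻²·a⁻¹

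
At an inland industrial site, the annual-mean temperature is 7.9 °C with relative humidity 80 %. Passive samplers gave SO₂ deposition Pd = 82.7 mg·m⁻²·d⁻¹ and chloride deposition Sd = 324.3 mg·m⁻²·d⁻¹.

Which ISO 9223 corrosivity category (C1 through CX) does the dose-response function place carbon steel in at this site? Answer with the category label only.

carbon steel: T≤10 °C ⇒ hinge +0.150·(7.9−10) = -0.3150
  Pd branch = 1.77·Pd^0.52·e^(0.02·RH+f) = 63.55 μm/a
  Sd branch = 0.102·Sd^0.62·e^(0.033·RH+0.04·T) = 70.66 μm/a
  sum: 63.55 + 70.66 → r_corr = 134.2 μm/a
Category bounds: 80…200 μm/a bracket r_corr ⇒ C5

C5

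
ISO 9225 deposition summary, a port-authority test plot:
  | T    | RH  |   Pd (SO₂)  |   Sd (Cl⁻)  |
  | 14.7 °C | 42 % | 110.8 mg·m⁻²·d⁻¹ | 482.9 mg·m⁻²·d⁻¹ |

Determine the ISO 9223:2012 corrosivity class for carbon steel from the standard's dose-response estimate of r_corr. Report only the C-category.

carbon steel: temperature factor f = -0.054·(4.7) = -0.2538
  SO₂ term: 1.77·110.8^0.52·exp(0.02·42-0.2538) = 36.79
  Sd branch = 0.102·Sd^0.62·e^(0.033·RH+0.04·T) = 33.88 μm/a
  sum: 36.79 + 33.88 → r_corr = 70.66 μm/a
Category bounds: 50…80 μm/a bracket r_corr ⇒ C4

C4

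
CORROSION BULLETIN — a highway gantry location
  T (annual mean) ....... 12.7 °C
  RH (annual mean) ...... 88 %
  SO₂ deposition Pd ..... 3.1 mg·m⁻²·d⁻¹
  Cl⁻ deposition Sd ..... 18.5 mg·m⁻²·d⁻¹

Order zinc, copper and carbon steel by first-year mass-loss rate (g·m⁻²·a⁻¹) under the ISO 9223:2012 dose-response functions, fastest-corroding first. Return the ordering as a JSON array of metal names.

["carbon steel", "copper", "zinc"]

zinc: f(T) = -0.071·(T−10) [T>10 °C] = -0.1917
  Pd branch = 0.0129·Pd^0.44·e^(0.046·RH+f) = 1.004 μm/a
  Cl⁻ term: 0.0175·18.5^0.57·exp(0.008·88+0.085·12.7) = 0.5494
  r_corr = 1.004 + 0.5494 = 1.553 μm/a
  mass loss = 1.553 μm/a × 7.14 g/cm³ = 11.09 g·m⁻²·a⁻¹
copper: temperature factor f = -0.080·(2.7) = -0.2160
  SO₂ term: 0.0053·3.1^0.26·exp(0.059·88-0.2160) = 1.031
  Sd branch = 0.01025·Sd^0.27·e^(0.036·RH+0.049·T) = 0.9976 μm/a
  r_corr = 1.031 + 0.9976 = 2.028 μm/a
  mass loss = 2.028 μm/a × 8.96 g/cm³ = 18.17 g·m⁻²·a⁻¹
carbon steel: T>10 °C ⇒ hinge -0.054·(12.7−10) = -0.1458
  SO₂ term: 1.77·3.1^0.52·exp(0.02·88-0.1458) = 16.01
  Cl⁻ term: 0.102·18.5^0.62·exp(0.033·88+0.04·12.7) = 18.88
  r_corr = 16.01 + 18.88 = 34.9 μm/a
  mass loss = 34.9 μm/a × 7.85 g/cm³ = 273.9 g·m⁻²·a⁻¹
Ordering by g·m⁻²·a⁻¹: carbon steel (274) > copper (18.2) > zinc (11.1)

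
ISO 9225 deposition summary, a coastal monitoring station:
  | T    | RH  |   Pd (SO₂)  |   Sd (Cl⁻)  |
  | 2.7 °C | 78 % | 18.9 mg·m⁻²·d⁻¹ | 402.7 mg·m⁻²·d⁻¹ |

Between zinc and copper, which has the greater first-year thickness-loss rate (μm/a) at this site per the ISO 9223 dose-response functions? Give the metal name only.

zinc: f(T) = +0.038·(T−10) [T≤10 °C] = -0.2774
  SO₂ term: 0.0129·18.9^0.44·exp(0.046·78-0.2774) = 1.288
  Cl⁻ term: 0.0175·402.7^0.57·exp(0.008·78+0.085·2.7) = 1.255
  sum: 1.288 + 1.255 → r_corr = 2.543 μm/a
copper: f(T) = +0.126·(T−10) [T≤10 °C] = -0.9198
  Pd branch = 0.0053·Pd^0.26·e^(0.059·RH+f) = 0.4522 μm/a
  Sd branch = 0.01025·Sd^0.27·e^(0.036·RH+0.049·T) = 0.9795 μm/a
  r_corr = 0.4522 + 0.9795 = 1.432 μm/a
Ordering by μm/a: zinc (2.54) > copper (1.43)

zinc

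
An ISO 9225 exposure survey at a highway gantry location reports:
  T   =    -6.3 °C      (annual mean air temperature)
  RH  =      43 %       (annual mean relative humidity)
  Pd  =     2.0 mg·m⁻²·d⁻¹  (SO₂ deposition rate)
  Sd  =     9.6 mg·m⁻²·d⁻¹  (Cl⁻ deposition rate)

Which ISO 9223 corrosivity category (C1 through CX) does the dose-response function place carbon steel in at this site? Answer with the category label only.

carbon steel: T≤10 °C ⇒ hinge +0.150·(-6.3−10) = -2.4450
  SO₂ term: 1.77·2.0^0.52·exp(0.02·43-2.4450) = 0.5202
  Cl⁻ term: 0.102·9.6^0.62·exp(0.033·43+0.04·-6.3) = 1.332
  r_corr = 0.5202 + 1.332 = 1.852 μm/a
ISO 9223 Table 2 (carbon steel): 1.3 < 1.85 ≤ 25 μm/a ⇒ C2

C2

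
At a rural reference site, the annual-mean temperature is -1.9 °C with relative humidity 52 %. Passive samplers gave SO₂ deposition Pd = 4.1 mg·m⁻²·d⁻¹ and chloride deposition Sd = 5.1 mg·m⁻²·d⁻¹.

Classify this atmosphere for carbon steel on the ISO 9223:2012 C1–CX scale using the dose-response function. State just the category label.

carbon steel: f(T) = +0.150·(T−10) [T≤10 °C] = -1.7850
  SO₂ term: 1.77·4.1^0.52·exp(0.02·52-1.7850) = 1.75
  Cl⁻ term: 0.102·5.1^0.62·exp(0.033·52+0.04·-1.9) = 1.444
  r_corr = 1.75 + 1.444 = 3.194 μm/a
ISO 9223 Table 2 (carbon steel): 1.3 < 3.19 ≤ 25 μm/a ⇒ C2

C2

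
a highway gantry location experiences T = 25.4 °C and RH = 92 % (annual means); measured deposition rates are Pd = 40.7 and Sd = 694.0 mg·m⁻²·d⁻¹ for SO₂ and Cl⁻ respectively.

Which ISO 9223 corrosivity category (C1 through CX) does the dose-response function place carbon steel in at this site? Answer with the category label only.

CX

carbon steel: T>10 °C ⇒ hinge -0.054·(25.4−10) = -0.8316
  Pd branch = 1.77·Pd^0.52·e^(0.02·RH+f) = 33.34 μm/a
  Cl⁻ term: 0.102·694.0^0.62·exp(0.033·92+0.04·25.4) = 338.8
  r_corr = 33.34 + 338.8 = 372.2 μm/a
Category bounds: 200…700 μm/a bracket r_corr ⇒ CX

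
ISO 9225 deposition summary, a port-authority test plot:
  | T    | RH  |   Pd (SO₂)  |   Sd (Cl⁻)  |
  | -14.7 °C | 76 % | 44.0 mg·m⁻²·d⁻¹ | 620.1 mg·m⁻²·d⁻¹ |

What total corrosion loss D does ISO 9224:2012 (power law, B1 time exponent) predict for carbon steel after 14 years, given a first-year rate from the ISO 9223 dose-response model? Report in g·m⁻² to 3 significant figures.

D(14) = 1.21e+03 g·m⁻²

carbon steel: f(T) = +0.150·(T−10) [T≤10 °C] = -3.7050
  sulphur-dioxide contribution → 1.424 μm/a
  chloride contribution → 37.48 μm/a
  total first-year rate 38.9 μm/a
Long-term exponent b (ISO 9224 Table 2, B1) = 0.523
  D(14) = 38.9 × 14^0.523 = 38.9 × 3.976 = 154.7 μm
  Mass loss = 154.7 μm × 7.85 g/cm³ = 1214 g·m⁻²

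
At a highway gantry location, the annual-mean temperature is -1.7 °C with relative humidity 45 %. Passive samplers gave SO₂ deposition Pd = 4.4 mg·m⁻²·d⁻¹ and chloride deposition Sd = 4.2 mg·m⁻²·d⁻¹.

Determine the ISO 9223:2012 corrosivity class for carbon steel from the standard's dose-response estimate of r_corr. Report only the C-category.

C2

carbon steel: T≤10 °C ⇒ hinge +0.150·(-1.7−10) = -1.7550
  sulphur-dioxide contribution → 1.626 μm/a
  chloride contribution → 1.024 μm/a
  ⇒ r_corr(carbon steel) = 2.651 μm/a
2.65 μm/a falls in (1.3, 25] for carbon steel → category C2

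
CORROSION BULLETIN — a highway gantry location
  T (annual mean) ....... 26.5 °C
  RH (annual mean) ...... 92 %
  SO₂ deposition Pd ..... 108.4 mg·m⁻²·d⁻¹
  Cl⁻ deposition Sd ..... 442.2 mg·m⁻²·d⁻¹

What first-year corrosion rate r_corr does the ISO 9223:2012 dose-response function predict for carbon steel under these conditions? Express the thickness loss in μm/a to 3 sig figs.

carbon steel: T>10 °C ⇒ hinge -0.054·(26.5−10) = -0.8910
  Pd branch = 1.77·Pd^0.52·e^(0.02·RH+f) = 52.28 μm/a
  Sd branch = 0.102·Sd^0.62·e^(0.033·RH+0.04·T) = 267.8 μm/a
  sum: 52.28 + 267.8 → r_corr = 320 μm/a

r_corr = 320 μm/a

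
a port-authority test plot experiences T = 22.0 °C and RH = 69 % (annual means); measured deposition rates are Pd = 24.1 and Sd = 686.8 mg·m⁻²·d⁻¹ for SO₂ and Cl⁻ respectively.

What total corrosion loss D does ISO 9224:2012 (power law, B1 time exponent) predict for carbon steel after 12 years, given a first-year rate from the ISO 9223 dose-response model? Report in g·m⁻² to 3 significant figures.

D(12) = 4.52e+03 g·m⁻²

carbon steel: T>10 °C ⇒ hinge -0.054·(22.0−10) = -0.6480
  SO₂ term: 1.77·24.1^0.52·exp(0.02·69-0.6480) = 19.25
  Cl⁻ term: 0.102·686.8^0.62·exp(0.033·69+0.04·22.0) = 137.6
  r_corr = 19.25 + 137.6 = 156.8 μm/a
Long-term exponent b (ISO 9224 Table 2, B1) = 0.523
  D(12) = 156.8 × 12^0.523 = 156.8 × 3.668 = 575.2 μm
  Mass loss = 575.2 μm × 7.85 g/cm³ = 4515 g·m⁻²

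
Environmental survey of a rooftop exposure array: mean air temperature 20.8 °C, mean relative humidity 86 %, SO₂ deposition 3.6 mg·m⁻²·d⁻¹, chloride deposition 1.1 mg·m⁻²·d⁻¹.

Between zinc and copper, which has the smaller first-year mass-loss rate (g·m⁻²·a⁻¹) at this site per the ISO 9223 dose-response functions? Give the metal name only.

zinc: f(T) = -0.071·(T−10) [T>10 °C] = -0.7668
  SO₂ term: 0.0129·3.6^0.44·exp(0.046·86-0.7668) = 0.5501
  Sd branch = 0.0175·Sd^0.57·e^(0.008·RH+0.085·T) = 0.2154 μm/a
  r_corr = 0.5501 + 0.2154 = 0.7655 μm/a
  mass loss = 0.7655 μm/a × 7.14 g/cm³ = 5.465 g·m⁻²·a⁻¹
copper: T>10 °C ⇒ hinge -0.080·(20.8−10) = -0.8640
  SO₂ term: 0.0053·3.6^0.26·exp(0.059·86-0.8640) = 0.4981
  Sd branch = 0.01025·Sd^0.27·e^(0.036·RH+0.049·T) = 0.6443 μm/a
  r_corr = 0.4981 + 0.6443 = 1.142 μm/a
  mass loss = 1.142 μm/a × 8.96 g/cm³ = 10.24 g·m⁻²·a⁻¹
Ordering by g·m⁻²·a⁻¹: copper (10.2) > zinc (5.47)

zinc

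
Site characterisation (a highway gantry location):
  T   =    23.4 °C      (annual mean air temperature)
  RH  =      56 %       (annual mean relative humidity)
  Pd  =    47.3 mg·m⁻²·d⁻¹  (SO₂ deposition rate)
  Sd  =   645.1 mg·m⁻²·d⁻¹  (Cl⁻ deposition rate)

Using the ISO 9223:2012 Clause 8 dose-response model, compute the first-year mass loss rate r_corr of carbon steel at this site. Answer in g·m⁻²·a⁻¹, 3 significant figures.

r_corr = 869 g·m⁻²·a⁻¹

carbon steel: temperature factor f = -0.054·(13.4) = -0.7236
  SO₂ term: 1.77·47.3^0.52·exp(0.02·56-0.7236) = 19.55
  Sd branch = 0.102·Sd^0.62·e^(0.033·RH+0.04·T) = 91.13 μm/a
  r_corr = 19.55 + 91.13 = 110.7 μm/a
Convert to mass loss: 110.7 μm/a × 7.85 g/cm³ = 868.8 g·m⁻²·a⁻¹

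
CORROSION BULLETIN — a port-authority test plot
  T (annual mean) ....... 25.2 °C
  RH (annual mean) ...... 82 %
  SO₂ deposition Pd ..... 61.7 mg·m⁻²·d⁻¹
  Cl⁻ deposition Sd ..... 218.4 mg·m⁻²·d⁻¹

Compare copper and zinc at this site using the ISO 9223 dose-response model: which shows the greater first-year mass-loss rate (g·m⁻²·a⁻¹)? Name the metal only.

zinc

copper: T>10 °C ⇒ hinge -0.080·(25.2−10) = -1.2160
  Pd branch = 0.0053·Pd^0.26·e^(0.059·RH+f) = 0.5791 μm/a
  Sd branch = 0.01025·Sd^0.27·e^(0.036·RH+0.049·T) = 2.888 μm/a
  r_corr = 0.5791 + 2.888 = 3.467 μm/a
  mass loss = 3.467 μm/a × 8.96 g/cm³ = 31.07 g·m⁻²·a⁻¹
zinc: temperature factor f = -0.071·(15.2) = -1.0792
  SO₂ term: 0.0129·61.7^0.44·exp(0.046·82-1.0792) = 1.169
  Sd branch = 0.0175·Sd^0.57·e^(0.008·RH+0.085·T) = 6.188 μm/a
  r_corr = 1.169 + 6.188 = 7.357 μm/a
  mass loss = 7.357 μm/a × 7.14 g/cm³ = 52.53 g·m⁻²·a⁻¹
Ordering by g·m⁻²·a⁻¹: zinc (52.5) > copper (31.1)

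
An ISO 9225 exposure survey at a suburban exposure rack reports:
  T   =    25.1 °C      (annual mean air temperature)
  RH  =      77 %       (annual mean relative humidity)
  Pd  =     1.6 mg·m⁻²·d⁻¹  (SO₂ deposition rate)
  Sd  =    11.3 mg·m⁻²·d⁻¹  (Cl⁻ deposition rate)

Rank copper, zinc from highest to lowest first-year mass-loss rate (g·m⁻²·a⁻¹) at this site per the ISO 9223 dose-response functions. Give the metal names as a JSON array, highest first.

copper: f(T) = -0.080·(T−10) [T>10 °C] = -1.2080
  sulphur-dioxide contribution → 0.1682 μm/a
  chloride contribution → 1.079 μm/a
  ⇒ r_corr(copper) = 1.247 μm/a
  mass loss = 1.247 μm/a × 8.96 g/cm³ = 11.18 g·m⁻²·a⁻¹
zinc: temperature factor f = -0.071·(15.1) = -1.0721
  sulphur-dioxide contribution → 0.1875 μm/a
  chloride contribution → 1.09 μm/a
  ⇒ r_corr(zinc) = 1.277 μm/a
  mass loss = 1.277 μm/a × 7.14 g/cm³ = 9.121 g·m⁻²·a⁻¹
Ordering by g·m⁻²·a⁻¹: copper (11.2) > zinc (9.12)

["copper", "zinc"]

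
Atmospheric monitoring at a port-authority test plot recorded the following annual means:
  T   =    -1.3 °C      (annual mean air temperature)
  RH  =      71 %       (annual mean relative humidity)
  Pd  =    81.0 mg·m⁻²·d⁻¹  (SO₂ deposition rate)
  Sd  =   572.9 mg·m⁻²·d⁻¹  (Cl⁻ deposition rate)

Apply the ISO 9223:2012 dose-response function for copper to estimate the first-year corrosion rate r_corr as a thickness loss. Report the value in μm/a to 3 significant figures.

r_corr = 0.952 μm/a

copper: temperature factor f = +0.126·(-11.3) = -1.4238
  sulphur-dioxide contribution → 0.2639 μm/a
  chloride contribution → 0.6883 μm/a
  ⇒ r_corr(copper) = 0.9522 μm/a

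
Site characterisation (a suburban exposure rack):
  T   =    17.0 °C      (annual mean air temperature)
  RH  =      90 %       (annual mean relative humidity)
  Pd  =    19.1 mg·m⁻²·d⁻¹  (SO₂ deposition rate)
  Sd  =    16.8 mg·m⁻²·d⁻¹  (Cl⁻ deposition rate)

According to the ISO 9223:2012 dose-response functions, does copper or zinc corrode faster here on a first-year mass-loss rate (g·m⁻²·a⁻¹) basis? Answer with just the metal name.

copper: T>10 °C ⇒ hinge -0.080·(17.0−10) = -0.5600
  SO₂ term: 0.0053·19.1^0.26·exp(0.059·90-0.5600) = 1.319
  Sd branch = 0.01025·Sd^0.27·e^(0.036·RH+0.049·T) = 1.29 μm/a
  sum: 1.319 + 1.29 → r_corr = 2.609 μm/a
  mass loss = 2.609 μm/a × 8.96 g/cm³ = 23.37 g·m⁻²·a⁻¹
zinc: temperature factor f = -0.071·(7.0) = -0.4970
  Pd branch = 0.0129·Pd^0.44·e^(0.046·RH+f) = 1.805 μm/a
  Cl⁻ term: 0.0175·16.8^0.57·exp(0.008·90+0.085·17.0) = 0.7616
  sum: 1.805 + 0.7616 → r_corr = 2.566 μm/a
  mass loss = 2.566 μm/a × 7.14 g/cm³ = 18.32 g·m⁻²·a⁻¹
Ordering by g·m⁻²·a⁻¹: copper (23.4) > zinc (18.3)

copper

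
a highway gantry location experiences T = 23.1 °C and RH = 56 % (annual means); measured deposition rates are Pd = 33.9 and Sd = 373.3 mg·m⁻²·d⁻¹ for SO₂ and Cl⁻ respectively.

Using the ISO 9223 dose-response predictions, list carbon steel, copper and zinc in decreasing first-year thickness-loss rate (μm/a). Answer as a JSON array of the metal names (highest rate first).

["carbon steel", "zinc", "copper"]

carbon steel: f(T) = -0.054·(T−10) [T>10 °C] = -0.7074
  SO₂ term: 1.77·33.9^0.52·exp(0.02·56-0.7074) = 16.71
  Sd branch = 0.102·Sd^0.62·e^(0.033·RH+0.04·T) = 64.14 μm/a
  r_corr = 16.71 + 64.14 = 80.85 μm/a
copper: temperature factor f = -0.080·(13.1) = -1.0480
  SO₂ term: 0.0053·33.9^0.26·exp(0.059·56-1.0480) = 0.1264
  Sd branch = 0.01025·Sd^0.27·e^(0.036·RH+0.049·T) = 1.181 μm/a
  r_corr = 0.1264 + 1.181 = 1.308 μm/a
zinc: f(T) = -0.071·(T−10) [T>10 °C] = -0.9301
  Pd branch = 0.0129·Pd^0.44·e^(0.046·RH+f) = 0.3153 μm/a
  Sd branch = 0.0175·Sd^0.57·e^(0.008·RH+0.085·T) = 5.707 μm/a
  r_corr = 0.3153 + 5.707 = 6.022 μm/a
Ordering by μm/a: carbon steel (80.8) > zinc (6.02) > copper (1.31)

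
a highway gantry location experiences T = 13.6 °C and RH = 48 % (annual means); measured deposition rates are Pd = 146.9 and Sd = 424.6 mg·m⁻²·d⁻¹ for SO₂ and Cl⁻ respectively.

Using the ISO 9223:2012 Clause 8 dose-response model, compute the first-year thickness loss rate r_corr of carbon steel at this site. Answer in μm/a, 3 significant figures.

r_corr = 87.5 μm/a

carbon steel: temperature factor f = -0.054·(3.6) = -0.1944
  Pd branch = 1.77·Pd^0.52·e^(0.02·RH+f) = 50.97 μm/a
  Sd branch = 0.102·Sd^0.62·e^(0.033·RH+0.04·T) = 36.49 μm/a
  sum: 50.97 + 36.49 → r_corr = 87.46 μm/a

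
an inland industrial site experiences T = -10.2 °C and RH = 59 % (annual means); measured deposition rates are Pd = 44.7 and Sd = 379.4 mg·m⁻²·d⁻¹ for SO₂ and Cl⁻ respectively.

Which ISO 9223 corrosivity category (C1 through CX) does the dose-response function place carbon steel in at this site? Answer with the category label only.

C2

carbon steel: f(T) = +0.150·(T−10) [T≤10 °C] = -3.0300
  Pd branch = 1.77·Pd^0.52·e^(0.02·RH+f) = 2.008 μm/a
  Cl⁻ term: 0.102·379.4^0.62·exp(0.033·59+0.04·-10.2) = 18.88
  sum: 2.008 + 18.88 → r_corr = 20.89 μm/a
20.9 μm/a falls in (1.3, 25] for carbon steel → category C2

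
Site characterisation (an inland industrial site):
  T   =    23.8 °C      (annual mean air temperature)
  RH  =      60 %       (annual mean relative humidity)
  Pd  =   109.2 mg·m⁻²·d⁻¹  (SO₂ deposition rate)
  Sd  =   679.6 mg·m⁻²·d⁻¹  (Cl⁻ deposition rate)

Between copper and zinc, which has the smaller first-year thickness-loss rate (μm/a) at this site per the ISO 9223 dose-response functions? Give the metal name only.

copper: f(T) = -0.080·(T−10) [T>10 °C] = -1.1040
  Pd branch = 0.0053·Pd^0.26·e^(0.059·RH+f) = 0.2052 μm/a
  Sd branch = 0.01025·Sd^0.27·e^(0.036·RH+0.049·T) = 1.66 μm/a
  sum: 0.2052 + 1.66 → r_corr = 1.865 μm/a
zinc: T>10 °C ⇒ hinge -0.071·(23.8−10) = -0.9798
  Pd branch = 0.0129·Pd^0.44·e^(0.046·RH+f) = 0.6033 μm/a
  Cl⁻ term: 0.0175·679.6^0.57·exp(0.008·60+0.085·23.8) = 8.8
  r_corr = 0.6033 + 8.8 = 9.403 μm/a
Ordering by μm/a: zinc (9.4) > copper (1.86)

copper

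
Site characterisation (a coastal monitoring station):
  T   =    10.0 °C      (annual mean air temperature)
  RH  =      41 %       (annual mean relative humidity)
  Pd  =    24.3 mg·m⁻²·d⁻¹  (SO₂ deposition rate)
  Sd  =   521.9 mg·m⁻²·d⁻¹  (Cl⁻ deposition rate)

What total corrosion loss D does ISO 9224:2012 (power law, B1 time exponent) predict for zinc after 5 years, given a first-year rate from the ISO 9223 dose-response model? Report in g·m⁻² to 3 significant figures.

zinc: temperature factor f = +0.038·(0.0) = +0.0000
  Pd branch = 0.0129·Pd^0.44·e^(0.046·RH+f) = 0.3462 μm/a
  Sd branch = 0.0175·Sd^0.57·e^(0.008·RH+0.085·T) = 2.012 μm/a
  r_corr = 0.3462 + 2.012 = 2.358 μm/a
Power-law: D(5) = r_corr · 5^0.813
  D(5) = 2.358 × 5^0.813 = 2.358 × 3.701 = 8.727 μm
  Mass loss = 8.727 μm × 7.14 g/cm³ = 62.31 g·m⁻²

D(5) = 62.3 g·m⁻²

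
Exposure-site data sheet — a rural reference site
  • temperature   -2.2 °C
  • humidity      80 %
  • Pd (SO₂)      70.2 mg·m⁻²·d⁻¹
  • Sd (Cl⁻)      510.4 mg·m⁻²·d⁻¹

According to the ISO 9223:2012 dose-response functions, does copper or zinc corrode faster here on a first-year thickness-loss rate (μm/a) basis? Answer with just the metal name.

zinc

copper: T≤10 °C ⇒ hinge +0.126·(-2.2−10) = -1.5372
  Pd branch = 0.0053·Pd^0.26·e^(0.059·RH+f) = 0.386 μm/a
  Cl⁻ term: 0.01025·510.4^0.27·exp(0.036·80+0.049·-2.2) = 0.8827
  sum: 0.386 + 0.8827 → r_corr = 1.269 μm/a
zinc: T≤10 °C ⇒ hinge +0.038·(-2.2−10) = -0.4636
  SO₂ term: 0.0129·70.2^0.44·exp(0.046·80-0.4636) = 2.089
  Cl⁻ term: 0.0175·510.4^0.57·exp(0.008·80+0.085·-2.2) = 0.9622
  r_corr = 2.089 + 0.9622 = 3.051 μm/a
Ordering by μm/a: zinc (3.05) > copper (1.27)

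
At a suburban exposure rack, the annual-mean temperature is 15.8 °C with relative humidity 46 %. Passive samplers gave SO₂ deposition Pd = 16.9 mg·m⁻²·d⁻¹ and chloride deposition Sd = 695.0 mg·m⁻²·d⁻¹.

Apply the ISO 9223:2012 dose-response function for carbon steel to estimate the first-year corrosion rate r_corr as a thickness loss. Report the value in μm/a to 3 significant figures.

carbon steel: T>10 °C ⇒ hinge -0.054·(15.8−10) = -0.3132
  sulphur-dioxide contribution → 14.13 μm/a
  chloride contribution → 50.62 μm/a
  total first-year rate 64.75 μm/a

r_corr = 64.8 μm/a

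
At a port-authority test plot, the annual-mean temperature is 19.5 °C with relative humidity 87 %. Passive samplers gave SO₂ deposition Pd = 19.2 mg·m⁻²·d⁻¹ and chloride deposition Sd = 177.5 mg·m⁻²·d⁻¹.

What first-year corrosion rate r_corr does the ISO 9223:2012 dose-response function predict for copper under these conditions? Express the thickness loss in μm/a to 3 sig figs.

r_corr = 3.38 μm/a

copper: temperature factor f = -0.080·(9.5) = -0.7600
  SO₂ term: 0.0053·19.2^0.26·exp(0.059·87-0.7600) = 0.9059
  Cl⁻ term: 0.01025·177.5^0.27·exp(0.036·87+0.049·19.5) = 2.473
  sum: 0.9059 + 2.473 → r_corr = 3.379 μm/a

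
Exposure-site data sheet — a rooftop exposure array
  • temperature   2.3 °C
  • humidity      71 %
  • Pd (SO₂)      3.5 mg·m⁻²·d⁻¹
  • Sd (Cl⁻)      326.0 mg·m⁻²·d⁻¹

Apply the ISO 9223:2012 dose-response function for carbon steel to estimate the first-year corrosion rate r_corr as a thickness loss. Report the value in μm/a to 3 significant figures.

carbon steel: f(T) = +0.150·(T−10) [T≤10 °C] = -1.1550
  sulphur-dioxide contribution → 4.426 μm/a
  chloride contribution → 42.1 μm/a
  ⇒ r_corr(carbon steel) = 46.53 μm/a

r_corr = 46.5 μm/a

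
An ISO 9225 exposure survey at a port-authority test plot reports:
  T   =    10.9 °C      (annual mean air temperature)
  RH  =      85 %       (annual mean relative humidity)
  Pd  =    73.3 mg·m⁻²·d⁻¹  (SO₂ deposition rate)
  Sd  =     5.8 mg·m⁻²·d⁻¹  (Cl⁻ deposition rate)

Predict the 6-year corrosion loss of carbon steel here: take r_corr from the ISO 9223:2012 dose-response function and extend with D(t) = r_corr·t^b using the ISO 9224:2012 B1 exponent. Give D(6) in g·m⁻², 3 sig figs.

D(6) = 1.88e+03 g·m⁻²

carbon steel: T>10 °C ⇒ hinge -0.054·(10.9−10) = -0.0486
  Pd branch = 1.77·Pd^0.52·e^(0.02·RH+f) = 86.1 μm/a
  Cl⁻ term: 0.102·5.8^0.62·exp(0.033·85+0.04·10.9) = 7.753
  sum: 86.1 + 7.753 → r_corr = 93.86 μm/a
ISO 9224: D(t) = r_corr · t^b with b = 0.523 (carbon steel, B1)
  D(6) = 93.86 × 6^0.523 = 93.86 × 2.553 = 239.6 μm
  Mass loss = 239.6 μm × 7.85 g/cm³ = 1881 g·m⁻²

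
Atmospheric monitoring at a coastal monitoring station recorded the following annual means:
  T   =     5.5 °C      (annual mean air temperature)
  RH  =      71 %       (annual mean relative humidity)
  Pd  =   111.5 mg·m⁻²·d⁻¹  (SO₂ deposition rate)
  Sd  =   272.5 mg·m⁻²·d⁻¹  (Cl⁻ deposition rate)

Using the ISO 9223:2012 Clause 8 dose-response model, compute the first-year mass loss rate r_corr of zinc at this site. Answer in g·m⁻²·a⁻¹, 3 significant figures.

zinc: f(T) = +0.038·(T−10) [T≤10 °C] = -0.1710
  Pd branch = 0.0129·Pd^0.44·e^(0.046·RH+f) = 2.267 μm/a
  Cl⁻ term: 0.0175·272.5^0.57·exp(0.008·71+0.085·5.5) = 1.205
  sum: 2.267 + 1.205 → r_corr = 3.472 μm/a
Convert to mass loss: 3.472 μm/a × 7.14 g/cm³ = 24.79 g·m⁻²·a⁻¹

r_corr = 24.8 g·m⁻²·a⁻¹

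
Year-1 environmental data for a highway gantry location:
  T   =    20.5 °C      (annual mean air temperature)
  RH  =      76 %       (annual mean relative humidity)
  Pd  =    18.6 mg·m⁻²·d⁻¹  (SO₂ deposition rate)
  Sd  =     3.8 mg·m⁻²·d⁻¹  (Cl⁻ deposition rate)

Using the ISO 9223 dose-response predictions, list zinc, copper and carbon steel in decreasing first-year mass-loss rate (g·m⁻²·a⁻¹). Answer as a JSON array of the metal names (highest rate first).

zinc: temperature factor f = -0.071·(10.5) = -0.7455
  SO₂ term: 0.0129·18.6^0.44·exp(0.046·76-0.7455) = 0.7306
  Cl⁻ term: 0.0175·3.8^0.57·exp(0.008·76+0.085·20.5) = 0.3929
  sum: 0.7306 + 0.3929 → r_corr = 1.124 μm/a
  mass loss = 1.124 μm/a × 7.14 g/cm³ = 8.022 g·m⁻²·a⁻¹
copper: f(T) = -0.080·(T−10) [T>10 °C] = -0.8400
  SO₂ term: 0.0053·18.6^0.26·exp(0.059·76-0.8400) = 0.4334
  Sd branch = 0.01025·Sd^0.27·e^(0.036·RH+0.049·T) = 0.6191 μm/a
  sum: 0.4334 + 0.6191 → r_corr = 1.053 μm/a
  mass loss = 1.053 μm/a × 8.96 g/cm³ = 9.43 g·m⁻²·a⁻¹
carbon steel: temperature factor f = -0.054·(10.5) = -0.5670
  SO₂ term: 1.77·18.6^0.52·exp(0.02·76-0.5670) = 20.99
  Sd branch = 0.102·Sd^0.62·e^(0.033·RH+0.04·T) = 6.507 μm/a
  r_corr = 20.99 + 6.507 = 27.5 μm/a
  mass loss = 27.5 μm/a × 7.85 g/cm³ = 215.8 g·m⁻²·a⁻¹
Ordering by g·m⁻²·a⁻¹: carbon steel (216) > copper (9.43) > zinc (8.02)

["carbon steel", "copper", "zinc"]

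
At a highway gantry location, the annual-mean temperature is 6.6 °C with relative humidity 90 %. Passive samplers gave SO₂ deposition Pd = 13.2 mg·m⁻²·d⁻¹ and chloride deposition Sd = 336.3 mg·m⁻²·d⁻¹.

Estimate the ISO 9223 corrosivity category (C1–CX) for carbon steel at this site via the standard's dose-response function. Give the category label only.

carbon steel: temperature factor f = +0.150·(-3.4) = -0.5100
  sulphur-dioxide contribution → 24.6 μm/a
  chloride contribution → 95.43 μm/a
  total first-year rate 120 μm/a
ISO 9223 Table 2 (carbon steel): 80 < 120 ≤ 200 μm/a ⇒ C5

C5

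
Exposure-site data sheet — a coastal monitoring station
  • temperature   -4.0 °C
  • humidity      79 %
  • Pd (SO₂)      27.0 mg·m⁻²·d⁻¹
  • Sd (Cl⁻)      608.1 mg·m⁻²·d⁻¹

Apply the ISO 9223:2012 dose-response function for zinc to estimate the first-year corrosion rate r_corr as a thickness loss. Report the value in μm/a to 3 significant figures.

zinc: T≤10 °C ⇒ hinge +0.038·(-4.0−10) = -0.5320
  SO₂ term: 0.0129·27.0^0.44·exp(0.046·79-0.5320) = 1.223
  Cl⁻ term: 0.0175·608.1^0.57·exp(0.008·79+0.085·-4.0) = 0.9051
  sum: 1.223 + 0.9051 → r_corr = 2.129 μm/a

r_corr = 2.13 μm/a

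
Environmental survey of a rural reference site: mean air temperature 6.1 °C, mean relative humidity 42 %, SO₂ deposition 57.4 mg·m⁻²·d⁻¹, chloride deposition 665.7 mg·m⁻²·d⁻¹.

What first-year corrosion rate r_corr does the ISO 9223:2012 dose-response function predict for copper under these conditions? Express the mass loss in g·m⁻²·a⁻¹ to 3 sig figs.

r_corr = 4.24 g·m⁻²·a⁻¹

copper: temperature factor f = +0.126·(-3.9) = -0.4914
  Pd branch = 0.0053·Pd^0.26·e^(0.059·RH+f) = 0.1108 μm/a
  Sd branch = 0.01025·Sd^0.27·e^(0.036·RH+0.049·T) = 0.3626 μm/a
  sum: 0.1108 + 0.3626 → r_corr = 0.4734 μm/a
Convert to mass loss: 0.4734 μm/a × 8.96 g/cm³ = 4.242 g·m⁻²·a⁻¹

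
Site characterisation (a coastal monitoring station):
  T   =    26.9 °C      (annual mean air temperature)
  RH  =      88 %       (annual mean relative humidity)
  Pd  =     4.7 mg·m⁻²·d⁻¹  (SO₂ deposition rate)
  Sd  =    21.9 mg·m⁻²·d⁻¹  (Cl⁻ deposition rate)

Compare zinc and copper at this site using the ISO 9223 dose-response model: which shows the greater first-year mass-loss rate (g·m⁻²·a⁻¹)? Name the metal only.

copper

zinc: f(T) = -0.071·(T−10) [T>10 °C] = -1.1999
  SO₂ term: 0.0129·4.7^0.44·exp(0.046·88-1.1999) = 0.4398
  Cl⁻ term: 0.0175·21.9^0.57·exp(0.008·88+0.085·26.9) = 2.022
  r_corr = 0.4398 + 2.022 = 2.462 μm/a
  mass loss = 2.462 μm/a × 7.14 g/cm³ = 17.58 g·m⁻²·a⁻¹
copper: T>10 °C ⇒ hinge -0.080·(26.9−10) = -1.3520
  SO₂ term: 0.0053·4.7^0.26·exp(0.059·88-1.3520) = 0.3687
  Sd branch = 0.01025·Sd^0.27·e^(0.036·RH+0.049·T) = 2.094 μm/a
  sum: 0.3687 + 2.094 → r_corr = 2.463 μm/a
  mass loss = 2.463 μm/a × 8.96 g/cm³ = 22.06 g·m⁻²·a⁻¹
Ordering by g·m⁻²·a⁻¹: copper (22.1) > zinc (17.6)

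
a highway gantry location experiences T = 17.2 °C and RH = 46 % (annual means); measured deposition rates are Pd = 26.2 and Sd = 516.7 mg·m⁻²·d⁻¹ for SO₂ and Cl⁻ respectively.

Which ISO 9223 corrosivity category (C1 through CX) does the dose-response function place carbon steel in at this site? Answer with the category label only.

carbon steel: temperature factor f = -0.054·(7.2) = -0.3888
  sulphur-dioxide contribution → 16.45 μm/a
  chloride contribution → 44.55 μm/a
  total first-year rate 61 μm/a
ISO 9223 Table 2 (carbon steel): 50 < 61 ≤ 80 μm/a ⇒ C4

C4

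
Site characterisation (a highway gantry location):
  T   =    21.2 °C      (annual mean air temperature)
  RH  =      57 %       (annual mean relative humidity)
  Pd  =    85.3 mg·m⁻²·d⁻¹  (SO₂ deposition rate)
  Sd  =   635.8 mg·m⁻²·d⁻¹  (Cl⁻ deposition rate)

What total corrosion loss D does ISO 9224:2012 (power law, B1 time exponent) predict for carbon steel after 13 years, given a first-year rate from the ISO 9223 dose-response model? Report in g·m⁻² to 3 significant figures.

D(13) = 3.48e+03 g·m⁻²

carbon steel: temperature factor f = -0.054·(11.2) = -0.6048
  sulphur-dioxide contribution → 30.51 μm/a
  chloride contribution → 85.48 μm/a
  ⇒ r_corr(carbon steel) = 116 μm/a
Power-law: D(13) = r_corr · 13^0.523
  D(13) = 116 × 13^0.523 = 116 × 3.825 = 443.6 μm
  Mass loss = 443.6 μm × 7.85 g/cm³ = 3482 g·m⁻²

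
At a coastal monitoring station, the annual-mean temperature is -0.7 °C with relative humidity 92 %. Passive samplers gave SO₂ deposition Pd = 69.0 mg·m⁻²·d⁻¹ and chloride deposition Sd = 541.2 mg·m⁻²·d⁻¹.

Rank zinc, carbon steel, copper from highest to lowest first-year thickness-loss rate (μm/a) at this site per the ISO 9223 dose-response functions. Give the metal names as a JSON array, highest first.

zinc: f(T) = +0.038·(T−10) [T≤10 °C] = -0.4066
  sulphur-dioxide contribution → 3.811 μm/a
  chloride contribution → 1.244 μm/a
  ⇒ r_corr(zinc) = 5.055 μm/a
carbon steel: f(T) = +0.150·(T−10) [T≤10 °C] = -1.6050
  sulphur-dioxide contribution → 20.24 μm/a
  chloride contribution → 102.2 μm/a
  ⇒ r_corr(carbon steel) = 122.5 μm/a
copper: T≤10 °C ⇒ hinge +0.126·(-0.7−10) = -1.3482
  sulphur-dioxide contribution → 0.9423 μm/a
  chloride contribution → 1.487 μm/a
  total first-year rate 2.429 μm/a
Ordering by μm/a: carbon steel (122) > zinc (5.06) > copper (2.43)

["carbon steel", "zinc", "copper"]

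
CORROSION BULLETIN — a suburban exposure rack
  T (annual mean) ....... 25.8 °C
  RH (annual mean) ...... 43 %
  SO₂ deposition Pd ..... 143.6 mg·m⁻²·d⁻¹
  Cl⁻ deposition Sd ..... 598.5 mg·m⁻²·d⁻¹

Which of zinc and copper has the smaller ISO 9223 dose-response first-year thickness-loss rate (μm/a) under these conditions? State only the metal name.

copper

zinc: f(T) = -0.071·(T−10) [T>10 °C] = -1.1218
  SO₂ term: 0.0129·143.6^0.44·exp(0.046·43-1.1218) = 0.2701
  Cl⁻ term: 0.0175·598.5^0.57·exp(0.008·43+0.085·25.8) = 8.468
  sum: 0.2701 + 8.468 → r_corr = 8.738 μm/a
copper: T>10 °C ⇒ hinge -0.080·(25.8−10) = -1.2640
  SO₂ term: 0.0053·143.6^0.26·exp(0.059·43-1.2640) = 0.06886
  Cl⁻ term: 0.01025·598.5^0.27·exp(0.036·43+0.049·25.8) = 0.9591
  sum: 0.06886 + 0.9591 → r_corr = 1.028 μm/a
Ordering by μm/a: zinc (8.74) > copper (1.03)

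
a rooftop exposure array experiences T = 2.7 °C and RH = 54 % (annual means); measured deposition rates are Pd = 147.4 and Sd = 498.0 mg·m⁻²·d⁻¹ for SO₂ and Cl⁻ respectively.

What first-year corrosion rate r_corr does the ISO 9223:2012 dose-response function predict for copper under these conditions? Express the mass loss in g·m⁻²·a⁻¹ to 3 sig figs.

copper: f(T) = +0.126·(T−10) [T≤10 °C] = -0.9198
  SO₂ term: 0.0053·147.4^0.26·exp(0.059·54-0.9198) = 0.1872
  Sd branch = 0.01025·Sd^0.27·e^(0.036·RH+0.049·T) = 0.4372 μm/a
  r_corr = 0.1872 + 0.4372 = 0.6244 μm/a
Convert to mass loss: 0.6244 μm/a × 8.96 g/cm³ = 5.595 g·m⁻²·a⁻¹

r_corr = 5.59 g·m⁻²·a⁻¹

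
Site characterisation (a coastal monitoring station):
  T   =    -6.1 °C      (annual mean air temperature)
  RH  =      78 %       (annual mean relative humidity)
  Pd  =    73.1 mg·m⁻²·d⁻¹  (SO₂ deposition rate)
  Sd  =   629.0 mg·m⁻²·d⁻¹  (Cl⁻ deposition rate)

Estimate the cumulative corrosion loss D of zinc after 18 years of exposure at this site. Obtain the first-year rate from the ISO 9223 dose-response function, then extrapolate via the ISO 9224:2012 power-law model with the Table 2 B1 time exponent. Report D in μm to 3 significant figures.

D(18) = 25.6 μm

zinc: f(T) = +0.038·(T−10) [T≤10 °C] = -0.6118
  SO₂ term: 0.0129·73.1^0.44·exp(0.046·78-0.6118) = 1.672
  Sd branch = 0.0175·Sd^0.57·e^(0.008·RH+0.085·T) = 0.7657 μm/a
  sum: 1.672 + 0.7657 → r_corr = 2.438 μm/a
Long-term exponent b (ISO 9224 Table 2, B1) = 0.813
  D(18) = 2.438 × 18^0.813 = 2.438 × 10.48 = 25.56 μm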